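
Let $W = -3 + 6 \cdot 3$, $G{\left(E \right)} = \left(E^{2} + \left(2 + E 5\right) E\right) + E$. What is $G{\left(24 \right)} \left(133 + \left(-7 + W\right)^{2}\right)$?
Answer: $695016$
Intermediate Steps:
$G{\left(E \right)} = E + E^{2} + E \left(2 + 5 E\right)$ ($G{\left(E \right)} = \left(E^{2} + \left(2 + 5 E\right) E\right) + E = \left(E^{2} + E \left(2 + 5 E\right)\right) + E = E + E^{2} + E \left(2 + 5 E\right)$)
$W = 15$ ($W = -3 + 18 = 15$)
$G{\left(24 \right)} \left(133 + \left(-7 + W\right)^{2}\right) = 3 \cdot 24 \left(1 + 2 \cdot 24\right) \left(133 + \left(-7 + 15\right)^{2}\right) = 3 \cdot 24 \left(1 + 48\right) \left(133 + 8^{2}\right) = 3 \cdot 24 \cdot 49 \left(133 + 64\right) = 3528 \cdot 197 = 695016$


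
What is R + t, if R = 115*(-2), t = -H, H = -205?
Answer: -25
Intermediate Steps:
t = 205 (t = -1*(-205) = 205)
R = -230
R + t = -230 + 205 = -25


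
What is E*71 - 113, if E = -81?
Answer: -5864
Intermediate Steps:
E*71 - 113 = -81*71 - 113 = -5751 - 113 = -5864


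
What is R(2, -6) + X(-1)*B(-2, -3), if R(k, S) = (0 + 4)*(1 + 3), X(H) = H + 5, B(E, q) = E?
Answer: 8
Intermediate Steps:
X(H) = 5 + H
R(k, S) = 16 (R(k, S) = 4*4 = 16)
R(2, -6) + X(-1)*B(-2, -3) = 16 + (5 - 1)*(-2) = 16 + 4*(-2) = 16 - 8 = 8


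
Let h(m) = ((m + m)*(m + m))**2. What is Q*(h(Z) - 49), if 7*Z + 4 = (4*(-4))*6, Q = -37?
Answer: -59195646987/2401 ≈ -2.4655e+7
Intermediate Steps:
Z = -100/7 (Z = -4/7 + ((4*(-4))*6)/7 = -4/7 + (-16*6)/7 = -4/7 + (1/7)*(-96) = -4/7 - 96/7 = -100/7 ≈ -14.286)
h(m) = 16*m**4 (h(m) = ((2*m)*(2*m))**2 = (4*m**2)**2 = 16*m**4)
Q*(h(Z) - 49) = -37*(16*(-100/7)**4 - 49) = -37*(16*(100000000/2401) - 49) = -37*(1600000000/2401 - 49) = -37*1599882351/2401 = -59195646987/2401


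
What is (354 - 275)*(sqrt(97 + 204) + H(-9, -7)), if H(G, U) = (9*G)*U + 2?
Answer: 44951 + 79*sqrt(301) ≈ 46322.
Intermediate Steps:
H(G, U) = 2 + 9*G*U (H(G, U) = 9*G*U + 2 = 2 + 9*G*U)
(354 - 275)*(sqrt(97 + 204) + H(-9, -7)) = (354 - 275)*(sqrt(97 + 204) + (2 + 9*(-9)*(-7))) = 79*(sqrt(301) + (2 + 567)) = 79*(sqrt(301) + 569) = 79*(569 + sqrt(301)) = 44951 + 79*sqrt(301)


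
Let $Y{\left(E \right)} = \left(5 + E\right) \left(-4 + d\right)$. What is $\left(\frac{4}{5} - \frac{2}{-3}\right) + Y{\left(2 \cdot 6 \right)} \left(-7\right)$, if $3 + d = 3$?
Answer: $\frac{7162}{15} \approx 477.47$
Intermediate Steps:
$d = 0$ ($d = -3 + 3 = 0$)
$Y{\left(E \right)} = -20 - 4 E$ ($Y{\left(E \right)} = \left(5 + E\right) \left(-4 + 0\right) = \left(5 + E\right) \left(-4\right) = -20 - 4 E$)
$\left(\frac{4}{5} - \frac{2}{-3}\right) + Y{\left(2 \cdot 6 \right)} \left(-7\right) = \left(\frac{4}{5} - \frac{2}{-3}\right) + \left(-20 - 4 \cdot 2 \cdot 6\right) \left(-7\right) = \left(4 \cdot \frac{1}{5} - - \frac{2}{3}\right) + \left(-20 - 48\right) \left(-7\right) = \left(\frac{4}{5} + \frac{2}{3}\right) + \left(-20 - 48\right) \left(-7\right) = \frac{22}{15} - -476 = \frac{22}{15} + 476 = \frac{7162}{15}$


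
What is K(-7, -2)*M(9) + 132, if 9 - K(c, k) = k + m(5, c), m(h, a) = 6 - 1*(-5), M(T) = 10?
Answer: 132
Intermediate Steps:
m(h, a) = 11 (m(h, a) = 6 + 5 = 11)
K(c, k) = -2 - k (K(c, k) = 9 - (k + 11) = 9 - (11 + k) = 9 + (-11 - k) = -2 - k)
K(-7, -2)*M(9) + 132 = (-2 - 1*(-2))*10 + 132 = (-2 + 2)*10 + 132 = 0*10 + 132 = 0 + 132 = 132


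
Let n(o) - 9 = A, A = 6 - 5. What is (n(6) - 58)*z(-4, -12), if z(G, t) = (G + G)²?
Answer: -3072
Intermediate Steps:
A = 1
z(G, t) = 4*G² (z(G, t) = (2*G)² = 4*G²)
n(o) = 10 (n(o) = 9 + 1 = 10)
(n(6) - 58)*z(-4, -12) = (10 - 58)*(4*(-4)²) = -192*16 = -48*64 = -3072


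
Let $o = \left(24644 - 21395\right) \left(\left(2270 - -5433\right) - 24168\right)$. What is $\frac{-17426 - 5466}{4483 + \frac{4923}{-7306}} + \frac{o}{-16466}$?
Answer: $\frac{1749086611088243}{539226509750} \approx 3243.7$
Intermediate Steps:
$o = -53494785$ ($o = 3249 \left(\left(2270 + 5433\right) - 24168\right) = 3249 \left(7703 - 24168\right) = 3249 \left(-16465\right) = -53494785$)
$\frac{-17426 - 5466}{4483 + \frac{4923}{-7306}} + \frac{o}{-16466} = \frac{-17426 - 5466}{4483 + \frac{4923}{-7306}} - \frac{53494785}{-16466} = \frac{-17426 - 5466}{4483 + 4923 \left(- \frac{1}{7306}\right)} - - \frac{53494785}{16466} = - \frac{22892}{4483 - \frac{4923}{7306}} + \frac{53494785}{16466} = - \frac{22892}{\frac{32747875}{7306}} + \frac{53494785}{16466} = \left(-22892\right) \frac{7306}{32747875} + \frac{53494785}{16466} = - \frac{167248952}{32747875} + \frac{53494785}{16466} = \frac{1749086611088243}{539226509750}$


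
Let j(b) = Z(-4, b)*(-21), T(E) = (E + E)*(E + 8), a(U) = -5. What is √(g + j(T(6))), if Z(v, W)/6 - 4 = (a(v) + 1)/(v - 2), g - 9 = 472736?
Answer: √472157 ≈ 687.14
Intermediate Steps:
g = 472745 (g = 9 + 472736 = 472745)
T(E) = 2*E*(8 + E) (T(E) = (2*E)*(8 + E) = 2*E*(8 + E))
Z(v, W) = 24 - 24/(-2 + v) (Z(v, W) = 24 + 6*((-5 + 1)/(v - 2)) = 24 + 6*(-4/(-2 + v)) = 24 - 24/(-2 + v))
j(b) = -588 (j(b) = (24*(-3 - 4)/(-2 - 4))*(-21) = (24*(-7)/(-6))*(-21) = (24*(-⅙)*(-7))*(-21) = 28*(-21) = -588)
√(g + j(T(6))) = √(472745 - 588) = √472157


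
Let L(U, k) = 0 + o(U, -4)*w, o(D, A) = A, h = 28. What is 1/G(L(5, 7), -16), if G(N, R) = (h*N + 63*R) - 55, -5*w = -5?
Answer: -1/1175 ≈ -0.00085106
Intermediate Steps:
w = 1 (w = -⅕*(-5) = 1)
L(U, k) = -4 (L(U, k) = 0 - 4*1 = 0 - 4 = -4)
G(N, R) = -55 + 28*N + 63*R (G(N, R) = (28*N + 63*R) - 55 = -55 + 28*N + 63*R)
1/G(L(5, 7), -16) = 1/(-55 + 28*(-4) + 63*(-16)) = 1/(-55 - 112 - 1008) = 1/(-1175) = -1/1175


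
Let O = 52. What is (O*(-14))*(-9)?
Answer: 6552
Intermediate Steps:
(O*(-14))*(-9) = (52*(-14))*(-9) = -728*(-9) = 6552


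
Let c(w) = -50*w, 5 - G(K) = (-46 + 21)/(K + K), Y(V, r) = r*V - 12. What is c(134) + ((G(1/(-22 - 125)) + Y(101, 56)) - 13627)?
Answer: -33031/2 ≈ -16516.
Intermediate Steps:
Y(V, r) = -12 + V*r (Y(V, r) = V*r - 12 = -12 + V*r)
G(K) = 5 + 25/(2*K) (G(K) = 5 - (-46 + 21)/(K + K) = 5 - (-25)/(2*K) = 5 + 25/(2*K))
c(134) + ((G(1/(-22 - 125)) + Y(101, 56)) - 13627) = -50*134 + (((5 + 25/(2*(1/(-22 - 125)))) + (-12 + 101*56)) - 13627) = -6700 + (((5 + 25/(2*(1/(-147)))) + (-12 + 5656)) - 13627) = -6700 + (((5 + 25/(2*(-1/147))) + 5644) - 13627) = -6700 + (((5 + (25/2)*(-147)) + 5644) - 13627) = -6700 + (((5 - 3675/2) + 5644) - 13627) = -6700 + ((-3665/2 + 5644) - 13627) = -6700 + (7623/2 - 13627) = -6700 - 19631/2 = -33031/2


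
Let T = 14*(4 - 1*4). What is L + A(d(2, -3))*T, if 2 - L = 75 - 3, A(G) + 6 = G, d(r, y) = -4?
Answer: -70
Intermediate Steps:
A(G) = -6 + G
L = -70 (L = 2 - (75 - 3) = 2 - 1*72 = 2 - 72 = -70)
T = 0 (T = 14*(4 - 4) = 14*0 = 0)
L + A(d(2, -3))*T = -70 + (-6 - 4)*0 = -70 - 10*0 = -70 + 0 = -70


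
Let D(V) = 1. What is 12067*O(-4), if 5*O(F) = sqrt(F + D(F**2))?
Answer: 12067*I*sqrt(3)/5 ≈ 4180.1*I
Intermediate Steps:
O(F) = sqrt(1 + F)/5 (O(F) = sqrt(F + 1)/5 = sqrt(1 + F)/5)
12067*O(-4) = 12067*(sqrt(1 - 4)/5) = 12067*(sqrt(-3)/5) = 12067*((I*sqrt(3))/5) = 12067*(I*sqrt(3)/5) = 12067*I*sqrt(3)/5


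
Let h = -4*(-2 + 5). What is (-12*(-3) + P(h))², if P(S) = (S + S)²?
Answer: 374544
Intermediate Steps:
h = -12 (h = -4*3 = -12)
P(S) = 4*S² (P(S) = (2*S)² = 4*S²)
(-12*(-3) + P(h))² = (-12*(-3) + 4*(-12)²)² = (36 + 4*144)² = (36 + 576)² = 612² = 374544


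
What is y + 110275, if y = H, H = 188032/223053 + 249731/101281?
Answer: 2491300679043310/22591030893 ≈ 1.1028e+5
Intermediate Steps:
H = 74747317735/22591030893 (H = 188032*(1/223053) + 249731*(1/101281) = 188032/223053 + 249731/101281 = 74747317735/22591030893 ≈ 3.3087)
y = 74747317735/22591030893 ≈ 3.3087
y + 110275 = 74747317735/22591030893 + 110275 = 2491300679043310/22591030893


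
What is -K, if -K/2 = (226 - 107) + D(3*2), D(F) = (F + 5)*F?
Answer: 370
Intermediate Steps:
D(F) = F*(5 + F) (D(F) = (5 + F)*F = F*(5 + F))
K = -370 (K = -2*((226 - 107) + (3*2)*(5 + 3*2)) = -2*(119 + 6*(5 + 6)) = -2*(119 + 6*11) = -2*(119 + 66) = -2*185 = -370)
-K = -1*(-370) = 370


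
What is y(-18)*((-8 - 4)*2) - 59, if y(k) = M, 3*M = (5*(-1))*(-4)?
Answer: -219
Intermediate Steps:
M = 20/3 (M = ((5*(-1))*(-4))/3 = (-5*(-4))/3 = (1/3)*20 = 20/3 ≈ 6.6667)
y(k) = 20/3
y(-18)*((-8 - 4)*2) - 59 = 20*((-8 - 4)*2)/3 - 59 = 20*(-12*2)/3 - 59 = (20/3)*(-24) - 59 = -160 - 59 = -219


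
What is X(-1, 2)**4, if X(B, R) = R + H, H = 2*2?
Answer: 1296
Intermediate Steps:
H = 4
X(B, R) = 4 + R (X(B, R) = R + 4 = 4 + R)
X(-1, 2)**4 = (4 + 2)**4 = 6**4 = 1296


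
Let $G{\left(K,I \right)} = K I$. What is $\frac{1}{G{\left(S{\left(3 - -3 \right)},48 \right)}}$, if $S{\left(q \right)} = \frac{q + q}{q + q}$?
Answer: $\frac{1}{48} \approx 0.020833$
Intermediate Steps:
$S{\left(q \right)} = 1$ ($S{\left(q \right)} = \frac{2 q}{2 q} = 2 q \frac{1}{2 q} = 1$)
$G{\left(K,I \right)} = I K$
$\frac{1}{G{\left(S{\left(3 - -3 \right)},48 \right)}} = \frac{1}{48 \cdot 1} = \frac{1}{48}$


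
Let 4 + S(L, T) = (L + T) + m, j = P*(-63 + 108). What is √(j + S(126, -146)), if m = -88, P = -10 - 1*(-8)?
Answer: I*√202 ≈ 14.213*I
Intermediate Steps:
P = -2 (P = -10 + 8 = -2)
j = -90 (j = -2*(-63 + 108) = -2*45 = -90)
S(L, T) = -92 + L + T (S(L, T) = -4 + ((L + T) - 88) = -4 + (-88 + L + T) = -92 + L + T)
√(j + S(126, -146)) = √(-90 + (-92 + 126 - 146)) = √(-90 - 112) = √(-202) = I*√202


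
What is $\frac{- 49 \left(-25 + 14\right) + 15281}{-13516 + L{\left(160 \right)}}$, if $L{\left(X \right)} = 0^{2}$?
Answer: $- \frac{3955}{3379} \approx -1.1705$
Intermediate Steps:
$L{\left(X \right)} = 0$
$\frac{- 49 \left(-25 + 14\right) + 15281}{-13516 + L{\left(160 \right)}} = \frac{- 49 \left(-25 + 14\right) + 15281}{-13516 + 0} = \frac{\left(-49\right) \left(-11\right) + 15281}{-13516} = \left(539 + 15281\right) \left(- \frac{1}{13516}\right) = 15820 \left(- \frac{1}{13516}\right) = - \frac{3955}{3379}$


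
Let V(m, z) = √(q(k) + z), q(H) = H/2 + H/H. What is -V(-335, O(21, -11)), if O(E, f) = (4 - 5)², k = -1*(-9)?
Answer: -√26/2 ≈ -2.5495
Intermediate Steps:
k = 9
q(H) = 1 + H/2 (q(H) = H*(½) + 1 = H/2 + 1 = 1 + H/2)
O(E, f) = 1 (O(E, f) = (-1)² = 1)
V(m, z) = √(11/2 + z) (V(m, z) = √((1 + (½)*9) + z) = √((1 + 9/2) + z) = √(11/2 + z))
-V(-335, O(21, -11)) = -√(22 + 4*1)/2 = -√(22 + 4)/2 = -√26/2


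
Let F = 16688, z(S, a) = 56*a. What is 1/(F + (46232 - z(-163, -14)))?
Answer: 1/63704 ≈ 1.5698e-5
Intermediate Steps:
1/(F + (46232 - z(-163, -14))) = 1/(16688 + (46232 - 56*(-14))) = 1/(16688 + (46232 - 1*(-784))) = 1/(16688 + (46232 + 784)) = 1/(16688 + 47016) = 1/63704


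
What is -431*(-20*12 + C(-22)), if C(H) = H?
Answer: 112922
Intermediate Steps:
-431*(-20*12 + C(-22)) = -431*(-20*12 - 22) = -431*(-240 - 22) = -431*(-262) = 112922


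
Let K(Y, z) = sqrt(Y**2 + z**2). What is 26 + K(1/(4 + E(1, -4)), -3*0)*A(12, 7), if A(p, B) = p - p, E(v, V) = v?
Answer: 26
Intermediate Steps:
A(p, B) = 0
26 + K(1/(4 + E(1, -4)), -3*0)*A(12, 7) = 26 + sqrt((1/(4 + 1))**2 + (-3*0)**2)*0 = 26 + sqrt((1/5)**2 + 0**2)*0 = 26 + sqrt((1/5)**2 + 0)*0 = 26 + sqrt(1/25 + 0)*0 = 26 + sqrt(1/25)*0 = 26 + (1/5)*0 = 26 + 0 = 26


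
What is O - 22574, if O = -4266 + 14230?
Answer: -12610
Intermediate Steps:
O = 9964
O - 22574 = 9964 - 22574 = -12610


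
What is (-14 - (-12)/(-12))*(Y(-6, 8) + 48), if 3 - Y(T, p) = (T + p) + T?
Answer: -825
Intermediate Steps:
Y(T, p) = 3 - p - 2*T (Y(T, p) = 3 - ((T + p) + T) = 3 - (p + 2*T) = 3 + (-p - 2*T) = 3 - p - 2*T)
(-14 - (-12)/(-12))*(Y(-6, 8) + 48) = (-14 - (-12)/(-12))*((3 - 1*8 - 2*(-6)) + 48) = (-14 - (-12)*(-1)/12)*((3 - 8 + 12) + 48) = (-14 - 1*1)*(7 + 48) = (-14 - 1)*55 = -15*55 = -825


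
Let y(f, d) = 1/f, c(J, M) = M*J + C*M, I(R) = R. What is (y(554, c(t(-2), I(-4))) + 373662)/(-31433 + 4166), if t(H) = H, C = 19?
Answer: -207008749/15105918 ≈ -13.704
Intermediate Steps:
c(J, M) = 19*M + J*M (c(J, M) = M*J + 19*M = J*M + 19*M = 19*M + J*M)
(y(554, c(t(-2), I(-4))) + 373662)/(-31433 + 4166) = (1/554 + 373662)/(-31433 + 4166) = (1/554 + 373662)/(-27267) = (207008749/554)*(-1/27267) = -207008749/15105918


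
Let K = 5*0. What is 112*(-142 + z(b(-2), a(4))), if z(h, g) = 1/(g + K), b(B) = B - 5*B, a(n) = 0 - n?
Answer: -15932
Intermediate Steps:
K = 0
a(n) = -n
b(B) = -4*B
z(h, g) = 1/g (z(h, g) = 1/(g + 0) = 1/g)
112*(-142 + z(b(-2), a(4))) = 112*(-142 + 1/(-1*4)) = 112*(-142 + 1/(-4)) = 112*(-142 - 1/4) = 112*(-569/4) = -15932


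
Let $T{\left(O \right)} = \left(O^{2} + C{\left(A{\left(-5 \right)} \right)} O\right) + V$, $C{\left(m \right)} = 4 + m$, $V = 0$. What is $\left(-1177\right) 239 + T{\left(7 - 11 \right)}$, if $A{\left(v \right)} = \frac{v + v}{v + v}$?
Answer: $-281307$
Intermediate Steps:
$A{\left(v \right)} = 1$ ($A{\left(v \right)} = \frac{2 v}{2 v} = 2 v \frac{1}{2 v} = 1$)
$T{\left(O \right)} = O^{2} + 5 O$ ($T{\left(O \right)} = \left(O^{2} + \left(4 + 1\right) O\right) + 0 = \left(O^{2} + 5 O\right) + 0 = O^{2} + 5 O$)
$\left(-1177\right) 239 + T{\left(7 - 11 \right)} = \left(-1177\right) 239 + \left(7 - 11\right) \left(5 + \left(7 - 11\right)\right) = -281303 - 4 \left(5 - 4\right) = -281303 - 4 = -281307$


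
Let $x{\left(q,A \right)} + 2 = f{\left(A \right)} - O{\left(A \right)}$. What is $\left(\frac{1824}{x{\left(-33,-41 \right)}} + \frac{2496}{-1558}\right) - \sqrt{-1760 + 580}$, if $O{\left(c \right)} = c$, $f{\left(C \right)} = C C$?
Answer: $- \frac{90708}{167485} - 2 i \sqrt{295} \approx -0.54159 - 34.351 i$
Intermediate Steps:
$f{\left(C \right)} = C^{2}$
$x{\left(q,A \right)} = -2 + A^{2} - A$ ($x{\left(q,A \right)} = -2 + \left(A^{2} - A\right) = -2 + A^{2} - A$)
$\left(\frac{1824}{x{\left(-33,-41 \right)}} + \frac{2496}{-1558}\right) - \sqrt{-1760 + 580} = \left(\frac{1824}{-2 + \left(-41\right)^{2} - -41} + \frac{2496}{-1558}\right) - \sqrt{-1760 + 580} = \left(\frac{1824}{-2 + 1681 + 41} + 2496 \left(- \frac{1}{1558}\right)\right) - \sqrt{-1180} = \left(\frac{1824}{1720} - \frac{1248}{779}\right) - 2 i \sqrt{295} = \left(1824 \cdot \frac{1}{1720} - \frac{1248}{779}\right) - 2 i \sqrt{295} = \left(\frac{228}{215} - \frac{1248}{779}\right) - 2 i \sqrt{295} = - \frac{90708}{167485} - 2 i \sqrt{295}$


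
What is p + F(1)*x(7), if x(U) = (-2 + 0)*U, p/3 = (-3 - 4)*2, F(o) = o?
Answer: -56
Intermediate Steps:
p = -42 (p = 3*((-3 - 4)*2) = 3*(-7*2) = 3*(-14) = -42)
x(U) = -2*U
p + F(1)*x(7) = -42 + 1*(-2*7) = -42 + 1*(-14) = -42 - 14 = -56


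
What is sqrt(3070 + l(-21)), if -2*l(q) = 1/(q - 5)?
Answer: sqrt(2075333)/26 ≈ 55.408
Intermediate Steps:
l(q) = -1/(2*(-5 + q)) (l(q) = -1/(2*(q - 5)) = -1/(2*(-5 + q)))
sqrt(3070 + l(-21)) = sqrt(3070 - 1/(-10 + 2*(-21))) = sqrt(3070 - 1/(-10 - 42)) = sqrt(3070 - 1/(-52)) = sqrt(3070 - 1*(-1/52)) = sqrt(3070 + 1/52) = sqrt(159641/52) = sqrt(2075333)/26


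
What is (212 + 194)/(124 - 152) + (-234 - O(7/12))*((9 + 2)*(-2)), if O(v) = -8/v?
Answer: 67645/14 ≈ 4831.8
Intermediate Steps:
(212 + 194)/(124 - 152) + (-234 - O(7/12))*((9 + 2)*(-2)) = (212 + 194)/(124 - 152) + (-234 - (-8)/(7/12))*((9 + 2)*(-2)) = 406/(-28) + (-234 - (-8)/(7*(1/12)))*(11*(-2)) = 406*(-1/28) + (-234 - (-8)/7/12)*(-22) = -29/2 + (-234 - (-8)*12/7)*(-22) = -29/2 + (-234 - 1*(-96/7))*(-22) = -29/2 + (-234 + 96/7)*(-22) = -29/2 - 1542/7*(-22) = -29/2 + 33924/7 = 67645/14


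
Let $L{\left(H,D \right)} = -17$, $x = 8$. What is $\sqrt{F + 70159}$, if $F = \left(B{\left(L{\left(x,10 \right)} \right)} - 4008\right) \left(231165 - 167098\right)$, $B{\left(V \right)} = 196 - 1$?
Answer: $4 i \sqrt{15263582} \approx 15627.0 i$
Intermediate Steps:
$B{\left(V \right)} = 195$ ($B{\left(V \right)} = 196 - 1 = 195$)
$F = -244287471$ ($F = \left(195 - 4008\right) \left(231165 - 167098\right) = \left(-3813\right) 64067 = -244287471$)
$\sqrt{F + 70159} = \sqrt{-244287471 + 70159} = \sqrt{-244217312} = 4 i \sqrt{15263582}$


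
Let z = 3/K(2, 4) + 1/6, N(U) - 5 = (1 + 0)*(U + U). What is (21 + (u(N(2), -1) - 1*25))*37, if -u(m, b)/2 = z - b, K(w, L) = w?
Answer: -1036/3 ≈ -345.33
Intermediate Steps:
N(U) = 5 + 2*U (N(U) = 5 + (1 + 0)*(U + U) = 5 + 1*(2*U) = 5 + 2*U)
z = 5/3 (z = 3/2 + 1/6 = 3*(½) + 1*(⅙) = 3/2 + ⅙ = 5/3 ≈ 1.6667)
u(m, b) = -10/3 + 2*b (u(m, b) = -2*(5/3 - b) = -10/3 + 2*b)
(21 + (u(N(2), -1) - 1*25))*37 = (21 + ((-10/3 + 2*(-1)) - 1*25))*37 = (21 + ((-10/3 - 2) - 25))*37 = (21 + (-16/3 - 25))*37 = (21 - 91/3)*37 = -28/3*37 = -1036/3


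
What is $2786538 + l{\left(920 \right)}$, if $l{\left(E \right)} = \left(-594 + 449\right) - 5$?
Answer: $2786388$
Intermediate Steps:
$l{\left(E \right)} = -150$ ($l{\left(E \right)} = -145 - 5 = -150$)
$2786538 + l{\left(920 \right)} = 2786538 - 150 = 2786388$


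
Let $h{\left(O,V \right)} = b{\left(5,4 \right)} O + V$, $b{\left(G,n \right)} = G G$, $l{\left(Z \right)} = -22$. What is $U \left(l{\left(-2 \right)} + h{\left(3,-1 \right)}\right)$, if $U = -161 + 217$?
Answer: $2912$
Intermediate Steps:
$U = 56$
$b{\left(G,n \right)} = G^{2}$
$h{\left(O,V \right)} = V + 25 O$ ($h{\left(O,V \right)} = 5^{2} O + V = 25 O + V = V + 25 O$)
$U \left(l{\left(-2 \right)} + h{\left(3,-1 \right)}\right) = 56 \left(-22 + \left(-1 + 25 \cdot 3\right)\right) = 56 \left(-22 + \left(-1 + 75\right)\right) = 56 \left(-22 + 74\right) = 56 \cdot 52 = 2912$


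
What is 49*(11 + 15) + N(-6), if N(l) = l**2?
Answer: 1310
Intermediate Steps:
49*(11 + 15) + N(-6) = 49*(11 + 15) + (-6)**2 = 49*26 + 36 = 1274 + 36 = 1310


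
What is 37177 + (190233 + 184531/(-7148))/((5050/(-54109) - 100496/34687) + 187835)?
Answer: 93686403512860735461135/2519941138514208868 ≈ 37178.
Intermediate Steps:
37177 + (190233 + 184531/(-7148))/((5050/(-54109) - 100496/34687) + 187835) = 37177 + (190233 + 184531*(-1/7148))/((5050*(-1/54109) - 100496*1/34687) + 187835) = 37177 + (190233 - 184531/7148)/((-5050/54109 - 100496/34687) + 187835) = 37177 + 1359600953/(7148*(-5612907414/1876878883 + 187835)) = 37177 + 1359600953/(7148*(352537932080891/1876878883)) = 37177 + (1359600953/7148)*(1876878883/352537932080891) = 37177 + 2551806317992375499/2519941138514208868 = 93686403512860735461135/2519941138514208868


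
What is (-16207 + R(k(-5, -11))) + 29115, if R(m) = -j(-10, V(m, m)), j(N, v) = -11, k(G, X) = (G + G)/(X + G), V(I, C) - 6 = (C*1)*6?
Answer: 12919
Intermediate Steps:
V(I, C) = 6 + 6*C (V(I, C) = 6 + (C*1)*6 = 6 + C*6 = 6 + 6*C)
k(G, X) = 2*G/(G + X) (k(G, X) = (2*G)/(G + X) = 2*G/(G + X))
R(m) = 11 (R(m) = -1*(-11) = 11)
(-16207 + R(k(-5, -11))) + 29115 = (-16207 + 11) + 29115 = -16196 + 29115 = 12919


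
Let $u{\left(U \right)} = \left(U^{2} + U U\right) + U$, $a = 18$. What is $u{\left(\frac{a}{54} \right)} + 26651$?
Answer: $\frac{239864}{9} \approx 26652.0$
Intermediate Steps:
$u{\left(U \right)} = U + 2 U^{2}$ ($u{\left(U \right)} = \left(U^{2} + U^{2}\right) + U = 2 U^{2} + U = U + 2 U^{2}$)
$u{\left(\frac{a}{54} \right)} + 26651 = \frac{18}{54} \left(1 + 2 \cdot \frac{18}{54}\right) + 26651 = 18 \cdot \frac{1}{54} \left(1 + 2 \cdot 18 \cdot \frac{1}{54}\right) + 26651 = \frac{1 + 2 \cdot \frac{1}{3}}{3} + 26651 = \frac{1 + \frac{2}{3}}{3} + 26651 = \frac{1}{3} \cdot \frac{5}{3} + 26651 = \frac{5}{9} + 26651 = \frac{239864}{9}$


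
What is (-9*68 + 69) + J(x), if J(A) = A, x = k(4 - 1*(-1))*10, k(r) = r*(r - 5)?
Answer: -543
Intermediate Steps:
k(r) = r*(-5 + r)
x = 0 (x = ((4 - 1*(-1))*(-5 + (4 - 1*(-1))))*10 = ((4 + 1)*(-5 + (4 + 1)))*10 = (5*(-5 + 5))*10 = (5*0)*10 = 0*10 = 0)
(-9*68 + 69) + J(x) = (-9*68 + 69) + 0 = (-612 + 69) + 0 = -543 + 0 = -543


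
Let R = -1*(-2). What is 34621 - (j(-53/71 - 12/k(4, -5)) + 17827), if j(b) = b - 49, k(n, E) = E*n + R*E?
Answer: 5979388/355 ≈ 16843.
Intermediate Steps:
R = 2
k(n, E) = 2*E + E*n (k(n, E) = E*n + 2*E = 2*E + E*n)
j(b) = -49 + b
34621 - (j(-53/71 - 12/k(4, -5)) + 17827) = 34621 - ((-49 + (-53/71 - 12*(-1/(5*(2 + 4))))) + 17827) = 34621 - ((-49 + (-53*1/71 - 12/((-5*6)))) + 17827) = 34621 - ((-49 + (-53/71 - 12/(-30))) + 17827) = 34621 - ((-49 + (-53/71 - 12*(-1/30))) + 17827) = 34621 - ((-49 + (-53/71 + ⅖)) + 17827) = 34621 - ((-49 - 123/355) + 17827) = 34621 - (-17518/355 + 17827) = 34621 - 1*6311067/355 = 34621 - 6311067/355 = 5979388/355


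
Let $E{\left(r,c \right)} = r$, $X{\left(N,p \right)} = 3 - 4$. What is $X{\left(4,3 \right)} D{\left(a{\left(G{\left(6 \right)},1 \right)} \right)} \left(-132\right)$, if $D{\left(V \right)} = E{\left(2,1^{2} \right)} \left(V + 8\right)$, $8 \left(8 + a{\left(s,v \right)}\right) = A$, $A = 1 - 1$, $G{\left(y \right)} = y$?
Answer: $0$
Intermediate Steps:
$X{\left(N,p \right)} = -1$ ($X{\left(N,p \right)} = 3 - 4 = -1$)
$A = 0$
$a{\left(s,v \right)} = -8$ ($a{\left(s,v \right)} = -8 + \frac{1}{8} \cdot 0 = -8 + 0 = -8$)
$D{\left(V \right)} = 16 + 2 V$ ($D{\left(V \right)} = 2 \left(V + 8\right) = 2 \left(8 + V\right) = 16 + 2 V$)
$X{\left(4,3 \right)} D{\left(a{\left(G{\left(6 \right)},1 \right)} \right)} \left(-132\right) = - (16 + 2 \left(-8\right)) \left(-132\right) = - (16 - 16) \left(-132\right) = \left(-1\right) 0 \left(-132\right) = 0 \left(-132\right) = 0$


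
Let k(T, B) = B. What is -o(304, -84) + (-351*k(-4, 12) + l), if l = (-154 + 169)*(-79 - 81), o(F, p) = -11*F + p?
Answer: -3184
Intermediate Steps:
o(F, p) = p - 11*F
l = -2400 (l = 15*(-160) = -2400)
-o(304, -84) + (-351*k(-4, 12) + l) = -(-84 - 11*304) + (-351*12 - 2400) = -(-84 - 3344) + (-4212 - 2400) = -1*(-3428) - 6612 = 3428 - 6612 = -3184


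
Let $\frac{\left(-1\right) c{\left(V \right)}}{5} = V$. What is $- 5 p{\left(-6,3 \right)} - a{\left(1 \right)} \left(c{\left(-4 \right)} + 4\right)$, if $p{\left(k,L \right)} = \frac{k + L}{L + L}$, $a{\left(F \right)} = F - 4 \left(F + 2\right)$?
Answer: $660$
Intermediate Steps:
$c{\left(V \right)} = - 5 V$
$a{\left(F \right)} = -8 - 3 F$ ($a{\left(F \right)} = F - 4 \left(2 + F\right) = F - \left(8 + 4 F\right) = -8 - 3 F$)
$p{\left(k,L \right)} = \frac{L + k}{2 L}$
$- 5 p{\left(-6,3 \right)} - a{\left(1 \right)} \left(c{\left(-4 \right)} + 4\right) = - 5 \frac{3 - 6}{2 \cdot 3} - (-8 - 3) \left(\left(-5\right) \left(-4\right) + 4\right) = - 5 \cdot \frac{1}{2} \cdot \frac{1}{3} \left(-3\right) - (-8 - 3) \left(20 + 4\right) = \left(-5\right) \left(- \frac{1}{2}\right) \left(-1\right) \left(-11\right) 24 = \frac{5 \cdot 11 \cdot 24}{2} = \frac{5}{2} \cdot 264 = 660$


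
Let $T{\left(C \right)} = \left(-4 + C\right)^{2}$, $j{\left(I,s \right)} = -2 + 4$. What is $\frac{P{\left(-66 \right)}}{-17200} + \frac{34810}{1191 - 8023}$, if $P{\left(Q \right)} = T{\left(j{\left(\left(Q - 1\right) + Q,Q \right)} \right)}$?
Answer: $- \frac{18711229}{3672200} \approx -5.0954$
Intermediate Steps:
$j{\left(I,s \right)} = 2$
$P{\left(Q \right)} = 4$ ($P{\left(Q \right)} = \left(-4 + 2\right)^{2} = \left(-2\right)^{2} = 4$)
$\frac{P{\left(-66 \right)}}{-17200} + \frac{34810}{1191 - 8023} = \frac{4}{-17200} + \frac{34810}{1191 - 8023} = 4 \left(- \frac{1}{17200}\right) + \frac{34810}{-6832} = - \frac{1}{4300} + 34810 \left(- \frac{1}{6832}\right) = - \frac{1}{4300} - \frac{17405}{3416} = - \frac{18711229}{3672200}$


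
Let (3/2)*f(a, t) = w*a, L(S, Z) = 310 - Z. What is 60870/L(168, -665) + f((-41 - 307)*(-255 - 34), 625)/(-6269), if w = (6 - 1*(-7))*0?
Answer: 4058/65 ≈ 62.431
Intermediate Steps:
w = 0 (w = (6 + 7)*0 = 13*0 = 0)
f(a, t) = 0 (f(a, t) = 2*(0*a)/3 = (⅔)*0 = 0)
60870/L(168, -665) + f((-41 - 307)*(-255 - 34), 625)/(-6269) = 60870/(310 - 1*(-665)) + 0/(-6269) = 60870/(310 + 665) + 0*(-1/6269) = 60870/975 + 0 = 60870*(1/975) + 0 = 4058/65 + 0 = 4058/65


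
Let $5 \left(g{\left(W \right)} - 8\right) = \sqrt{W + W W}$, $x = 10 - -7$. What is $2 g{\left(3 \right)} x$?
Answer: $272 + \frac{68 \sqrt{3}}{5} \approx 295.56$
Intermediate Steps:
$x = 17$ ($x = 10 + 7 = 17$)
$g{\left(W \right)} = 8 + \frac{\sqrt{W + W^{2}}}{5}$ ($g{\left(W \right)} = 8 + \frac{\sqrt{W + W W}}{5} = 8 + \frac{\sqrt{W + W^{2}}}{5}$)
$2 g{\left(3 \right)} x = 2 \left(8 + \frac{\sqrt{3 \left(1 + 3\right)}}{5}\right) 17 = 2 \left(8 + \frac{\sqrt{3 \cdot 4}}{5}\right) 17 = 2 \left(8 + \frac{\sqrt{12}}{5}\right) 17 = 2 \left(8 + \frac{2 \sqrt{3}}{5}\right) 17 = \left(16 + \frac{4 \sqrt{3}}{5}\right) 17 = 272 + \frac{68 \sqrt{3}}{5}$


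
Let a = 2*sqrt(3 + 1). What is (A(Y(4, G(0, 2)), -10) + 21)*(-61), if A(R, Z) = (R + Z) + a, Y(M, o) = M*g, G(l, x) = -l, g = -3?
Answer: -183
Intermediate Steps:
Y(M, o) = -3*M (Y(M, o) = M*(-3) = -3*M)
a = 4 (a = 2*sqrt(4) = 2*2 = 4)
A(R, Z) = 4 + R + Z (A(R, Z) = (R + Z) + 4 = 4 + R + Z)
(A(Y(4, G(0, 2)), -10) + 21)*(-61) = ((4 - 3*4 - 10) + 21)*(-61) = ((4 - 12 - 10) + 21)*(-61) = (-18 + 21)*(-61) = 3*(-61) = -183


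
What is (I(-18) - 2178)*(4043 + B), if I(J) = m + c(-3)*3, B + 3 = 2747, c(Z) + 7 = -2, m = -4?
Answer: -14992483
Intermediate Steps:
c(Z) = -9 (c(Z) = -7 - 2 = -9)
B = 2744 (B = -3 + 2747 = 2744)
I(J) = -31 (I(J) = -4 - 9*3 = -4 - 27 = -31)
(I(-18) - 2178)*(4043 + B) = (-31 - 2178)*(4043 + 2744) = -2209*6787 = -14992483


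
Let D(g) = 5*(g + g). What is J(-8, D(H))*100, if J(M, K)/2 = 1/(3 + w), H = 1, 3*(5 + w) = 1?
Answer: -120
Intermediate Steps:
w = -14/3 (w = -5 + (1/3)*1 = -5 + 1/3 = -14/3 ≈ -4.6667)
D(g) = 10*g (D(g) = 5*(2*g) = 10*g)
J(M, K) = -6/5 (J(M, K) = 2/(3 - 14/3) = 2/(-5/3) = 2*(-3/5) = -6/5)
J(-8, D(H))*100 = -6/5*100 = -120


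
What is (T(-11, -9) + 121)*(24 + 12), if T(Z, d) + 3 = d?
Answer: 3924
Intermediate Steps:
T(Z, d) = -3 + d
(T(-11, -9) + 121)*(24 + 12) = ((-3 - 9) + 121)*(24 + 12) = (-12 + 121)*36 = 109*36 = 3924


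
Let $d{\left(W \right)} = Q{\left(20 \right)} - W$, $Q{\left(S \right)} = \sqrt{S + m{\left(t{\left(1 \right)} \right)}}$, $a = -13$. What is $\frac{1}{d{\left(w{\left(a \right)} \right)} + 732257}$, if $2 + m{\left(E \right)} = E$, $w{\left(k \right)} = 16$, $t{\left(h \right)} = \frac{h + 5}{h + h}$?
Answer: $\frac{732241}{536176882060} - \frac{\sqrt{21}}{536176882060} \approx 1.3657 \cdot 10^{-6}$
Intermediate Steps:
$t{\left(h \right)} = \frac{5 + h}{2 h}$
$m{\left(E \right)} = -2 + E$
$Q{\left(S \right)} = \sqrt{1 + S}$ ($Q{\left(S \right)} = \sqrt{S - \left(2 - \frac{5 + 1}{2 \cdot 1}\right)} = \sqrt{S - \left(2 - 3\right)} = \sqrt{S + \left(-2 + 3\right)} = \sqrt{S + 1} = \sqrt{1 + S}$)
$d{\left(W \right)} = \sqrt{21} - W$ ($d{\left(W \right)} = \sqrt{1 + 20} - W = \sqrt{21} - W$)
$\frac{1}{d{\left(w{\left(a \right)} \right)} + 732257} = \frac{1}{\left(\sqrt{21} - 16\right) + 732257} = \frac{1}{\left(-16 + \sqrt{21}\right) + 732257} = \frac{1}{732241 + \sqrt{21}}$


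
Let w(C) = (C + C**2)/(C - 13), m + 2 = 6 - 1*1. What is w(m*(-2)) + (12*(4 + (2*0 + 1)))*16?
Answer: 18210/19 ≈ 958.42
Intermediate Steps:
m = 3 (m = -2 + (6 - 1*1) = -2 + (6 - 1) = -2 + 5 = 3)
w(C) = (C + C**2)/(-13 + C)
w(m*(-2)) + (12*(4 + (2*0 + 1)))*16 = (3*(-2))*(1 + 3*(-2))/(-13 + 3*(-2)) + (12*(4 + (2*0 + 1)))*16 = -6*(1 - 6)/(-13 - 6) + (12*(4 + (0 + 1)))*16 = -6*(-5)/(-19) + (12*(4 + 1))*16 = -6*(-1/19)*(-5) + (12*5)*16 = -30/19 + 60*16 = -30/19 + 960 = 18210/19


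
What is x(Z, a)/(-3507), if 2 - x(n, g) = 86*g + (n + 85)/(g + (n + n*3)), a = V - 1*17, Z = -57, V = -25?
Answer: -487904/473445 ≈ -1.0305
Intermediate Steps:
a = -42 (a = -25 - 1*17 = -25 - 17 = -42)
x(n, g) = 2 - 86*g - (85 + n)/(g + 4*n) (x(n, g) = 2 - (86*g + (n + 85)/(g + (n + n*3))) = 2 - (86*g + (85 + n)/(g + (n + 3*n))) = 2 - (86*g + (85 + n)/(g + 4*n)) = 2 + (-86*g - (85 + n)/(g + 4*n)) = 2 - 86*g - (85 + n)/(g + 4*n))
x(Z, a)/(-3507) = ((-85 - 86*(-42)² + 2*(-42) + 7*(-57) - 344*(-42)*(-57))/(-42 + 4*(-57)))/(-3507) = ((-85 - 86*1764 - 84 - 399 - 823536)/(-42 - 228))*(-1/3507) = ((-85 - 151704 - 84 - 399 - 823536)/(-270))*(-1/3507) = -1/270*(-975808)*(-1/3507) = (487904/135)*(-1/3507) = -487904/473445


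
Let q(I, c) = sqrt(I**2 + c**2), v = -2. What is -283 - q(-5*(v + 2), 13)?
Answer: -296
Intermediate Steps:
-283 - q(-5*(v + 2), 13) = -283 - sqrt((-5*(-2 + 2))**2 + 13**2) = -283 - sqrt((-5*0)**2 + 169) = -283 - sqrt(0**2 + 169) = -283 - sqrt(0 + 169) = -283 - sqrt(169) = -283 - 1*13 = -283 - 13 = -296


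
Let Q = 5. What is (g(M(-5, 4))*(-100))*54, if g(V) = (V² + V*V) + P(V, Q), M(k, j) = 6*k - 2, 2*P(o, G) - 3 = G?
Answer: -11080800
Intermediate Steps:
P(o, G) = 3/2 + G/2
M(k, j) = -2 + 6*k
g(V) = 4 + 2*V² (g(V) = (V² + V*V) + (3/2 + (½)*5) = (V² + V²) + (3/2 + 5/2) = 2*V² + 4 = 4 + 2*V²)
(g(M(-5, 4))*(-100))*54 = ((4 + 2*(-2 + 6*(-5))²)*(-100))*54 = ((4 + 2*(-2 - 30)²)*(-100))*54 = ((4 + 2*(-32)²)*(-100))*54 = ((4 + 2*1024)*(-100))*54 = ((4 + 2048)*(-100))*54 = (2052*(-100))*54 = -205200*54 = -11080800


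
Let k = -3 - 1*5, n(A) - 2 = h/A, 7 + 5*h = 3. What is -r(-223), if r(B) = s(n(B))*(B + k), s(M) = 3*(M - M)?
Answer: 0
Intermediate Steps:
h = -4/5 (h = -7/5 + (1/5)*3 = -7/5 + 3/5 = -4/5 ≈ -0.80000)
n(A) = 2 - 4/(5*A)
k = -8 (k = -3 - 5 = -8)
s(M) = 0 (s(M) = 3*0 = 0)
r(B) = 0 (r(B) = 0*(B - 8) = 0*(-8 + B) = 0)
-r(-223) = -1*0 = 0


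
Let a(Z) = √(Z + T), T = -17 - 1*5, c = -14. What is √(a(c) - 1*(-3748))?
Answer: √(3748 + 6*I) ≈ 61.221 + 0.049*I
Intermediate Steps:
T = -22 (T = -17 - 5 = -22)
a(Z) = √(-22 + Z) (a(Z) = √(Z - 22) = √(-22 + Z))
√(a(c) - 1*(-3748)) = √(√(-22 - 14) - 1*(-3748)) = √(√(-36) + 3748) = √(6*I + 3748) = √(3748 + 6*I)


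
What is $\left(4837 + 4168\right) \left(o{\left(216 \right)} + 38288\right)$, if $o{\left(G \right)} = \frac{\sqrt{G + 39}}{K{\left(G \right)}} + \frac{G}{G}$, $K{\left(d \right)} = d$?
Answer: $344792445 + \frac{9005 \sqrt{255}}{216} \approx 3.4479 \cdot 10^{8}$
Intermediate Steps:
$o{\left(G \right)} = 1 + \frac{\sqrt{39 + G}}{G}$ ($o{\left(G \right)} = \frac{\sqrt{G + 39}}{G} + \frac{G}{G} = \frac{\sqrt{39 + G}}{G} + 1 = 1 + \frac{\sqrt{39 + G}}{G}$)
$\left(4837 + 4168\right) \left(o{\left(216 \right)} + 38288\right) = \left(4837 + 4168\right) \left(\frac{216 + \sqrt{39 + 216}}{216} + 38288\right) = 9005 \left(\frac{216 + \sqrt{255}}{216} + 38288\right) = 9005 \left(\left(1 + \frac{\sqrt{255}}{216}\right) + 38288\right) = 9005 \left(38289 + \frac{\sqrt{255}}{216}\right) = 344792445 + \frac{9005 \sqrt{255}}{216}$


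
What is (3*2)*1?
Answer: 6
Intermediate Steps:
(3*2)*1 = 6*1 = 6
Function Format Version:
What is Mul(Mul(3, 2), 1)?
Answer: 6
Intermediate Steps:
Mul(Mul(3, 2), 1) = Mul(6, 1) = 6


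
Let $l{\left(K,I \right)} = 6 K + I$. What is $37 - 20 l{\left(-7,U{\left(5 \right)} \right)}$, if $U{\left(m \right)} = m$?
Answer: $777$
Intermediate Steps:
$l{\left(K,I \right)} = I + 6 K$
$37 - 20 l{\left(-7,U{\left(5 \right)} \right)} = 37 - 20 \left(5 + 6 \left(-7\right)\right) = 37 - 20 \left(5 - 42\right) = 37 - -740 = 37 + 740 = 777$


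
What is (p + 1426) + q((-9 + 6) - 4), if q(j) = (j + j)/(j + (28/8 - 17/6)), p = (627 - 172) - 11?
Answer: 35572/19 ≈ 1872.2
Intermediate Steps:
p = 444 (p = 455 - 11 = 444)
q(j) = 2*j/(⅔ + j) (q(j) = (2*j)/(j + (28*(⅛) - 17*⅙)) = (2*j)/(j + (7/2 - 17/6)) = (2*j)/(j + ⅔) = (2*j)/(⅔ + j) = 2*j/(⅔ + j))
(p + 1426) + q((-9 + 6) - 4) = (444 + 1426) + 6*((-9 + 6) - 4)/(2 + 3*((-9 + 6) - 4)) = 1870 + 6*(-3 - 4)/(2 + 3*(-3 - 4)) = 1870 + 6*(-7)/(2 + 3*(-7)) = 1870 + 6*(-7)/(2 - 21) = 1870 + 6*(-7)/(-19) = 1870 + 6*(-7)*(-1/19) = 1870 + 42/19 = 35572/19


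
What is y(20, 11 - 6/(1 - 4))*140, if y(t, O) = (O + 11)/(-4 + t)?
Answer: 210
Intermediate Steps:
y(t, O) = (11 + O)/(-4 + t)
y(20, 11 - 6/(1 - 4))*140 = ((11 + (11 - 6/(1 - 4)))/(-4 + 20))*140 = ((11 + (11 - 6/(-3)))/16)*140 = ((11 + (11 - 6*(-⅓)))/16)*140 = ((11 + (11 + 2))/16)*140 = ((11 + 13)/16)*140 = ((1/16)*24)*140 = (3/2)*140 = 210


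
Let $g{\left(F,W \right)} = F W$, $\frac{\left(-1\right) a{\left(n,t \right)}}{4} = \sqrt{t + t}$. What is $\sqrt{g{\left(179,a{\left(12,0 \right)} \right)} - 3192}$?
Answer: $2 i \sqrt{798} \approx 56.498 i$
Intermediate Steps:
$a{\left(n,t \right)} = - 4 \sqrt{2} \sqrt{t}$ ($a{\left(n,t \right)} = - 4 \sqrt{t + t} = - 4 \sqrt{2 t} = - 4 \sqrt{2} \sqrt{t}$)
$\sqrt{g{\left(179,a{\left(12,0 \right)} \right)} - 3192} = \sqrt{179 \left(- 4 \sqrt{2} \sqrt{0}\right) - 3192} = \sqrt{179 \left(\left(-4\right) \sqrt{2} \cdot 0\right) - 3192} = \sqrt{179 \cdot 0 - 3192} = \sqrt{0 - 3192} = \sqrt{-3192} = 2 i \sqrt{798}$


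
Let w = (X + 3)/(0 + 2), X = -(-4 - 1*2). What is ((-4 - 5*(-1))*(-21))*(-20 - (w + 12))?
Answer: 1533/2 ≈ 766.50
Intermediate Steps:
X = 6 (X = -(-4 - 2) = -1*(-6) = 6)
w = 9/2 (w = (6 + 3)/(0 + 2) = 9/2 ≈ 4.5000)
((-4 - 5*(-1))*(-21))*(-20 - (w + 12)) = ((-4 - 5*(-1))*(-21))*(-20 - (9/2 + 12)) = ((-4 + 5)*(-21))*(-20 - 1*33/2) = (1*(-21))*(-20 - 33/2) = -21*(-73/2) = 1533/2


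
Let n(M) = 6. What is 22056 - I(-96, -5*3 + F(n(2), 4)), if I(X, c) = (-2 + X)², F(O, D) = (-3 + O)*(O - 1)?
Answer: 12452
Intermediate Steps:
F(O, D) = (-1 + O)*(-3 + O) (F(O, D) = (-3 + O)*(-1 + O) = (-1 + O)*(-3 + O))
22056 - I(-96, -5*3 + F(n(2), 4)) = 22056 - (-2 - 96)² = 22056 - 1*(-98)² = 22056 - 1*9604 = 22056 - 9604 = 12452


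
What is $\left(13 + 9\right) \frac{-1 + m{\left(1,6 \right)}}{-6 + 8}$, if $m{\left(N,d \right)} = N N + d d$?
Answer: $396$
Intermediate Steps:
$m{\left(N,d \right)} = N^{2} + d^{2}$
$\left(13 + 9\right) \frac{-1 + m{\left(1,6 \right)}}{-6 + 8} = \left(13 + 9\right) \frac{-1 + \left(1^{2} + 6^{2}\right)}{-6 + 8} = 22 \frac{-1 + \left(1 + 36\right)}{2} = 22 \left(-1 + 37\right) \frac{1}{2} = 22 \cdot 36 \cdot \frac{1}{2} = 22 \cdot 18 = 396$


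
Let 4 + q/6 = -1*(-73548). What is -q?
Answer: -441264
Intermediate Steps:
q = 441264 (q = -24 + 6*(-1*(-73548)) = -24 + 6*73548 = -24 + 441288 = 441264)
-q = -1*441264 = -441264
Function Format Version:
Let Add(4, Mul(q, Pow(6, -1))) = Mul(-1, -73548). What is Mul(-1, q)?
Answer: -441264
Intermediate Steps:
q = 441264 (q = Add(-24, Mul(6, Mul(-1, -73548))) = Add(-24, Mul(6, 73548)) = Add(-24, 441288) = 441264)
Mul(-1, q) = Mul(-1, 441264) = -441264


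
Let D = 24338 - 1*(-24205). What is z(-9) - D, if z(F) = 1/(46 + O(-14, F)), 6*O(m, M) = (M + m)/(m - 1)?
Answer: -202084419/4163 ≈ -48543.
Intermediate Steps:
D = 48543 (D = 24338 + 24205 = 48543)
O(m, M) = (M + m)/(6*(-1 + m)) (O(m, M) = ((M + m)/(m - 1))/6 = ((M + m)/(-1 + m))/6 = (M + m)/(6*(-1 + m)))
z(F) = 1/(2077/45 - F/90) (z(F) = 1/(46 + (F - 14)/(6*(-1 - 14))) = 1/(46 + (1/6)*(-14 + F)/(-15)) = 1/(46 + (1/6)*(-1/15)*(-14 + F)) = 1/(46 + (7/45 - F/90)) = 1/(2077/45 - F/90))
z(-9) - D = -90/(-4154 - 9) - 1*48543 = -90/(-4163) - 48543 = -90*(-1/4163) - 48543 = 90/4163 - 48543 = -202084419/4163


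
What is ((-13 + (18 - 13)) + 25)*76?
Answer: 1292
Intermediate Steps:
((-13 + (18 - 13)) + 25)*76 = ((-13 + 5) + 25)*76 = (-8 + 25)*76 = 17*76 = 1292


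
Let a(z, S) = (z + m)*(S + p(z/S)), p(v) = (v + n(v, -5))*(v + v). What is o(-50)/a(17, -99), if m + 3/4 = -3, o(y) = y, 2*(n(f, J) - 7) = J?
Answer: 490050/13049501 ≈ 0.037553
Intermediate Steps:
n(f, J) = 7 + J/2
p(v) = 2*v*(9/2 + v) (p(v) = (v + (7 + (½)*(-5)))*(v + v) = (v + (7 - 5/2))*(2*v) = (v + 9/2)*(2*v) = (9/2 + v)*(2*v) = 2*v*(9/2 + v))
m = -15/4 (m = -¾ - 3 = -15/4 ≈ -3.7500)
a(z, S) = (-15/4 + z)*(S + z*(9 + 2*z/S)/S) (a(z, S) = (z - 15/4)*(S + (z/S)*(9 + 2*(z/S))) = (-15/4 + z)*(S + (z/S)*(9 + 2*z/S)) = (-15/4 + z)*(S + z*(9 + 2*z/S)/S))
o(-50)/a(17, -99) = -50*39204/((-99)³*(-15 + 4*17) - 15*17*(2*17 + 9*(-99)) + 4*17²*(2*17 + 9*(-99))) = -50*39204/(-970299*(-15 + 68) - 15*17*(34 - 891) + 4*289*(34 - 891)) = -50*39204/(-970299*53 - 15*17*(-857) + 4*289*(-857)) = -50*39204/(-51425847 + 218535 - 990692) = -50/((¼)*(1/9801)*(-52198004)) = -50/(-13049501/9801) = -50*(-9801/13049501) = 490050/13049501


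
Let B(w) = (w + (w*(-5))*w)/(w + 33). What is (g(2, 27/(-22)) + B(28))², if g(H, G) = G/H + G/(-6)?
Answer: 7425785929/1800964 ≈ 4123.2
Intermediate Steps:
B(w) = (w - 5*w²)/(33 + w) (B(w) = (w + (-5*w)*w)/(33 + w) = (w - 5*w²)/(33 + w))
g(H, G) = -G/6 + G/H (g(H, G) = G/H + G*(-⅙) = G/H - G/6 = -G/6 + G/H)
(g(2, 27/(-22)) + B(28))² = ((-9/(2*(-22)) + (27/(-22))/2) + 28*(1 - 5*28)/(33 + 28))² = ((-9*(-1)/(2*22) + (27*(-1/22))*(½)) + 28*(1 - 140)/61)² = ((-⅙*(-27/22) - 27/22*½) + 28*(1/61)*(-139))² = ((9/44 - 27/44) - 3892/61)² = (-9/22 - 3892/61)² = (-86173/1342)² = 7425785929/1800964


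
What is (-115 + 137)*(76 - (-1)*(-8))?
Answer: 1496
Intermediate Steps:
(-115 + 137)*(76 - (-1)*(-8)) = 22*(76 - 1*8) = 22*(76 - 8) = 22*68 = 1496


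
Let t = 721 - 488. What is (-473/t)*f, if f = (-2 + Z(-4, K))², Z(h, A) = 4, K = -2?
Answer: -1892/233 ≈ -8.1202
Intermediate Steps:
t = 233
f = 4 (f = (-2 + 4)² = 2² = 4)
(-473/t)*f = -473/233*4 = -1892/233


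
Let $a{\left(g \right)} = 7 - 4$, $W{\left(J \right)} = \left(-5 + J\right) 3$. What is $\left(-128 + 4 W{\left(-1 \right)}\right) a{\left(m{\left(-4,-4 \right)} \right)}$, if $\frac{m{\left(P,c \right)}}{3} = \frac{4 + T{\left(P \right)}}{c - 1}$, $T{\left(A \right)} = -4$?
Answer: $-600$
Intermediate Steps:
$W{\left(J \right)} = -15 + 3 J$
$m{\left(P,c \right)} = 0$ ($m{\left(P,c \right)} = 3 \frac{4 - 4}{c - 1} = 3 \frac{0}{-1 + c} = 3 \cdot 0 = 0$)
$a{\left(g \right)} = 3$ ($a{\left(g \right)} = 7 - 4 = 3$)
$\left(-128 + 4 W{\left(-1 \right)}\right) a{\left(m{\left(-4,-4 \right)} \right)} = \left(-128 + 4 \left(-15 + 3 \left(-1\right)\right)\right) 3 = \left(-128 + 4 \left(-15 - 3\right)\right) 3 = \left(-128 + 4 \left(-18\right)\right) 3 = \left(-128 - 72\right) 3 = \left(-200\right) 3 = -600$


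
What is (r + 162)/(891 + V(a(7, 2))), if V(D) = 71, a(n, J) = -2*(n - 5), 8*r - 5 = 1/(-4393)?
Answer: 1428823/8452132 ≈ 0.16905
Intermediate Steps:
r = 5491/8786 (r = 5/8 + (⅛)/(-4393) = 5/8 + (⅛)*(-1/4393) = 5/8 - 1/35144 = 5491/8786 ≈ 0.62497)
a(n, J) = 10 - 2*n (a(n, J) = -2*(-5 + n) = 10 - 2*n)
(r + 162)/(891 + V(a(7, 2))) = (5491/8786 + 162)/(891 + 71) = (1428823/8786)/962 = (1428823/8786)*(1/962) = 1428823/8452132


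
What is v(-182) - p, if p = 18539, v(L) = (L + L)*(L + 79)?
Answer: 18953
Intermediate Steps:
v(L) = 2*L*(79 + L) (v(L) = (2*L)*(79 + L) = 2*L*(79 + L))
v(-182) - p = 2*(-182)*(79 - 182) - 1*18539 = 2*(-182)*(-103) - 18539 = 37492 - 18539 = 18953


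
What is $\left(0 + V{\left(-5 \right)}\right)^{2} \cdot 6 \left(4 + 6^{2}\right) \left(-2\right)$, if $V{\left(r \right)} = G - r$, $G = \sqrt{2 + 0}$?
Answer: $-12960 - 4800 \sqrt{2} \approx -19748.0$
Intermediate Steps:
$G = \sqrt{2} \approx 1.4142$
$V{\left(r \right)} = \sqrt{2} - r$
$\left(0 + V{\left(-5 \right)}\right)^{2} \cdot 6 \left(4 + 6^{2}\right) \left(-2\right) = \left(0 + \left(\sqrt{2} - -5\right)\right)^{2} \cdot 6 \left(4 + 6^{2}\right) \left(-2\right) = \left(0 + \left(\sqrt{2} + 5\right)\right)^{2} \cdot 6 \left(4 + 36\right) \left(-2\right) = \left(0 + \left(5 + \sqrt{2}\right)\right)^{2} \cdot 6 \cdot 40 \left(-2\right) = \left(5 + \sqrt{2}\right)^{2} \cdot 6 \left(-80\right) = 6 \left(5 + \sqrt{2}\right)^{2} \left(-80\right) = - 480 \left(5 + \sqrt{2}\right)^{2}$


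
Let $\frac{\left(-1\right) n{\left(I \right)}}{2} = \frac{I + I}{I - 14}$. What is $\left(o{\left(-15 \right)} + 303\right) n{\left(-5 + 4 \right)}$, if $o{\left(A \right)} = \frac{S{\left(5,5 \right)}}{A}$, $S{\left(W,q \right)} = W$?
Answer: $- \frac{3632}{45} \approx -80.711$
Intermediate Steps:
$n{\left(I \right)} = - \frac{4 I}{-14 + I}$ ($n{\left(I \right)} = - 2 \frac{I + I}{I - 14} = - 2 \frac{2 I}{-14 + I} = - \frac{4 I}{-14 + I}$)
$o{\left(A \right)} = \frac{5}{A}$
$\left(o{\left(-15 \right)} + 303\right) n{\left(-5 + 4 \right)} = \left(\frac{5}{-15} + 303\right) \left(- \frac{4 \left(-5 + 4\right)}{-14 + \left(-5 + 4\right)}\right) = \left(5 \left(- \frac{1}{15}\right) + 303\right) \left(\left(-4\right) \left(-1\right) \frac{1}{-14 - 1}\right) = \left(- \frac{1}{3} + 303\right) \left(\left(-4\right) \left(-1\right) \frac{1}{-15}\right) = \frac{908 \left(\left(-4\right) \left(-1\right) \left(- \frac{1}{15}\right)\right)}{3} = \frac{908}{3} \left(- \frac{4}{15}\right) = - \frac{3632}{45}$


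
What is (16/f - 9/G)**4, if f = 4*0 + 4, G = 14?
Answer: 4879681/38416 ≈ 127.02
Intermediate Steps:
f = 4 (f = 0 + 4 = 4)
(16/f - 9/G)**4 = (16/4 - 9/14)**4 = (16*(1/4) - 9*1/14)**4 = (4 - 9/14)**4 = (47/14)**4 = 4879681/38416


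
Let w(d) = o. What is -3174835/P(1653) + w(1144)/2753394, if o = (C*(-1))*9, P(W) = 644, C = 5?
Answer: -208132658785/42218708 ≈ -4929.9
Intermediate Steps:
o = -45 (o = (5*(-1))*9 = -5*9 = -45)
w(d) = -45
-3174835/P(1653) + w(1144)/2753394 = -3174835/644 - 45/2753394 = -3174835*1/644 - 45*1/2753394 = -3174835/644 - 15/917798 = -208132658785/42218708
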